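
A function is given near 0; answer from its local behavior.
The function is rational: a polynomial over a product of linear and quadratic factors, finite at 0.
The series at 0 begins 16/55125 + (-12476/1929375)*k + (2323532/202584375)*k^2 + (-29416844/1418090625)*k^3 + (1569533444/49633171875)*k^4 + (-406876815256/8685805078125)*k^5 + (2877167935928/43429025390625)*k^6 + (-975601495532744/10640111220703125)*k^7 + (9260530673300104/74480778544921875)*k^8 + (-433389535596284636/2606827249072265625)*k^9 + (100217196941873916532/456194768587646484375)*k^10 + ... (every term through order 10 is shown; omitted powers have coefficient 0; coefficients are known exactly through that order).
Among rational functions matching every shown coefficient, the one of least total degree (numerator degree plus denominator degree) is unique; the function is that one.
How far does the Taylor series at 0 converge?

The radius of convergence is -5/8 + (1/8)*sqrt(137).

No rational of total degree below 9 reproduces all 11 coefficients; solving the [2/7] Pade equations on them gives f(k) = (-16*k**2/27 - 9*k/4 + 1/9)/((k + 5)**3*(k**2 - 5*k/4 - 7/4)**2), whose expansion matches every shown term.
Denominator factor (k + 5)^3: pole of order 3 at -5, modulus 5.
Denominator factor (k**2 - 5*k/4 - 7/4)^2: discriminant 137/16, real irrational roots 5/8 + (1/8)*sqrt(137) and 5/8 - (1/8)*sqrt(137); poles of order 2, moduli 5/8 + (1/8)*sqrt(137) and -5/8 + (1/8)*sqrt(137).
The radius of convergence is the smallest modulus among the singular points: -5/8 + (1/8)*sqrt(137).


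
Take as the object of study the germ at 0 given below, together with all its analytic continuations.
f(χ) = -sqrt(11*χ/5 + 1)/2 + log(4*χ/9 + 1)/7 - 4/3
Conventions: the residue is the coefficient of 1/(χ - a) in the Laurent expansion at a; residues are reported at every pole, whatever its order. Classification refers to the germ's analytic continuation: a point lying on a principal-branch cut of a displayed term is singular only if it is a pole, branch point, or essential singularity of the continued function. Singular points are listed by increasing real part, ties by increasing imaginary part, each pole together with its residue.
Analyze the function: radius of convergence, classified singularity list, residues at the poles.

Branch term (1/7)*log(1 - χ/(-9/4)): its argument vanishes at χ = -9/4, a logarithmic branch point, modulus 9/4.
Branch term (-1/2)*sqrt(1 - χ/(-5/11)): its argument vanishes at χ = -5/11, a square-root branch point, modulus 5/11.
The radius of convergence is the smallest modulus among the singular points: 5/11.
List the singular points by increasing real part (a conjugate pair: the negative imaginary part first).

Radius of convergence at 0: 5/11.
At -9/4: a logarithmic branch point.
At -5/11: an algebraic (square-root) branch point.


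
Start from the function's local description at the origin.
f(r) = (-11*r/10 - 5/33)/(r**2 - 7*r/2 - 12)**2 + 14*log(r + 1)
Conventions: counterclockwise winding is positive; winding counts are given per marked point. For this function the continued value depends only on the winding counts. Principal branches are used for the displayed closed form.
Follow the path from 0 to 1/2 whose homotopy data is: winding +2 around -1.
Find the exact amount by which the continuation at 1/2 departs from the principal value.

The rational part is single-valued and drops out of the difference; each branch term changes only by its own monodromy.
(14)*log(1 - r/(-1)): each positive loop around -1 adds 2*pi*i to the log, so winding +2 contributes (14)*(2)*2*pi*i = (56)*pi*i.
Summing the contributions at r = 1/2 gives (56)*pi*i.

Continued minus principal equals (56)*pi*i.


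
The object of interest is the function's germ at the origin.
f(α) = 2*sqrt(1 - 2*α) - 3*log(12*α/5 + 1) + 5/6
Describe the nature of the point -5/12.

The term (-3)*log(1 - α/(-5/12)) has argument 1 - -5/12/(-5/12) = 0 at -5/12: a logarithmic (infinitely-sheeted) branch point; the remaining terms are analytic or single-valued there.

The point is a logarithmic branch point.


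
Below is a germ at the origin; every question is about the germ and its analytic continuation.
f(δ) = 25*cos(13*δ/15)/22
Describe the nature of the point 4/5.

The point is a regular point.

There is no denominator, hence no pole anywhere.
The factor cos(13*δ/15) is entire.
So the germ continues analytically to 4/5.


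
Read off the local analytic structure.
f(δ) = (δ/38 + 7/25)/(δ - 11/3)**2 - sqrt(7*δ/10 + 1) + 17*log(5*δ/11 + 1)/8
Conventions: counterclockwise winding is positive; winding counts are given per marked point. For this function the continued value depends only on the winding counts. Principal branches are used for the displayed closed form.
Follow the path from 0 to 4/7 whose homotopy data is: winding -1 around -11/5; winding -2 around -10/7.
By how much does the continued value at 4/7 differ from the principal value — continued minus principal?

Continued minus principal equals -(17/4)*pi*i.

The rational part is single-valued and drops out of the difference; each branch term changes only by its own monodromy.
(17/8)*log(1 - δ/(-11/5)): each positive loop around -11/5 adds 2*pi*i to the log, so winding -1 contributes (17/8)*(-1)*2*pi*i = -(17/4)*pi*i.
(-1)*sqrt(1 - δ/(-10/7)): winding -2 is even, the square root returns to the same sheet, contribution 0.
Summing the contributions at δ = 4/7 gives -(17/4)*pi*i.


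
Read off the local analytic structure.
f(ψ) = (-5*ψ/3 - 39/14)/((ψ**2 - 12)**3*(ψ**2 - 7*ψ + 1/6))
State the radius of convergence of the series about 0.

Denominator factor (ψ**2 - 12)^3: discriminant 48, real irrational roots (2)*sqrt(3) and -(2)*sqrt(3); poles of order 3, moduli (2)*sqrt(3) and (2)*sqrt(3).
Denominator factor (ψ**2 - 7*ψ + 1/6): discriminant 145/3, real irrational roots 7/2 + (1/6)*sqrt(435) and 7/2 - (1/6)*sqrt(435); poles of order 1, moduli 7/2 + (1/6)*sqrt(435) and 7/2 - (1/6)*sqrt(435).
The radius of convergence is the smallest modulus among the singular points: 7/2 - (1/6)*sqrt(435).

The radius of convergence is 7/2 - (1/6)*sqrt(435).


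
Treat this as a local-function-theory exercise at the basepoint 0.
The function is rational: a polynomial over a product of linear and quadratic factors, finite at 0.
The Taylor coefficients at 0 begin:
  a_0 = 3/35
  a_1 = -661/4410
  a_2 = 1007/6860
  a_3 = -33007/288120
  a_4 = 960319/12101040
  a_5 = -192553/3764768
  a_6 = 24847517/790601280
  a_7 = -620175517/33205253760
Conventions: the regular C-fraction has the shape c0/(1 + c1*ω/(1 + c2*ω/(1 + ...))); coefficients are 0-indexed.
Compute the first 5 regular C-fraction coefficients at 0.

The regular C-fraction coefficients are [3/35, 661/378, -13730/17847, 1149228/4537765, -31613647/292201860].

Taylor coefficients (read off): a_0 = 3/35, a_1 = -661/4410, a_2 = 1007/6860, a_3 = -33007/288120, a_4 = 960319/12101040.
c0 = a_0 = 3/35. Peel one level at a time: if S = 1 + c*ω/S' with S'(0) = 1, then c is the ω-coefficient of S and S' = c*ω/(S - 1).
S_1 = c0/f = 1 + (661/378)*ω + (6865/5103)*ω^2 + ...; c1 = 661/378.
S_2 = c1*ω/(S_1 - 1) = 1 + (-13730/17847)*ω + (85128/436921)*ω^2 + ...; c2 = -13730/17847.
S_3 = c2*ω/(S_2 - 1) = 1 + (1149228/4537765)*ω + (1291329/47128225)*ω^2 + ...; c3 = 1149228/4537765.
S_4 = c3*ω/(S_3 - 1) = 1 + (-31613647/292201860)*ω + ...; c4 = -31613647/292201860.


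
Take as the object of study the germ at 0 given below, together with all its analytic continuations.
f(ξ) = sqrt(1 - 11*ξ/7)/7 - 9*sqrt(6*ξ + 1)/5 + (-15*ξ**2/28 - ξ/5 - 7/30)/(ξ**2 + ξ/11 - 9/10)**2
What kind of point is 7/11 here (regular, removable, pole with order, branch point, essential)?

The point is an algebraic (square-root) branch point.

The term (1/7)*sqrt(1 - ξ/(7/11)) has argument 1 - 7/11/(7/11) = 0 at 7/11: a square-root (algebraic, two-sheeted) branch point; the remaining terms are analytic or single-valued there.


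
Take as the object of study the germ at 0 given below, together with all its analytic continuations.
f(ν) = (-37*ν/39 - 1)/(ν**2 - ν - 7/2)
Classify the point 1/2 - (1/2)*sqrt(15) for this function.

The point is a pole of order 1.

The denominator factor ν**2 - ν - 7/2 vanishes at 1/2 - (1/2)*sqrt(15) and appears to the power 1; the numerator there equals -115/78 + (37/78)*sqrt(15), nonzero, and no other factor vanishes.
Hence a pole whose order is the multiplicity, 1.


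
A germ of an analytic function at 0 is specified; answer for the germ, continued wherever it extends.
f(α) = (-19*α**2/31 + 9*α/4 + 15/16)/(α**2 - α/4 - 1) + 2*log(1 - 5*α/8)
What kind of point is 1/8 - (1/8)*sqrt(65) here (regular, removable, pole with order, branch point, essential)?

The point is a pole of order 1.

The denominator factor α**2 - α/4 - 1 vanishes at 1/8 - (1/8)*sqrt(65) and appears to the power 1; the numerator there equals 291/496 - (65/248)*sqrt(65), nonzero, and no other factor vanishes.
The branch terms are analytic at this point.
Hence a pole whose order is the multiplicity, 1.


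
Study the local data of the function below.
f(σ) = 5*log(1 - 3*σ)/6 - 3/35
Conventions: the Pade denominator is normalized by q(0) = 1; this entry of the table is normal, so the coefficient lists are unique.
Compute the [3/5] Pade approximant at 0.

The Pade approximant has numerator coefficients [-3/35, -557174521/273354592, 34400185179/3826964288, -63092950329/7653928576]; denominator coefficients [1, -210353265/39050656, 2321040555/273354592, -1812252555/546709184, -13164525/39050656, -15553215/156202624].

Taylor coefficients needed (expand at 0): a_0 = -3/35, a_1 = -5/2, a_2 = -15/4, a_3 = -15/2, a_4 = -135/8, a_5 = -81/2, a_6 = -405/4, a_7 = -3645/14, a_8 = -10935/16.
Write the denominator as Q(σ) = 1 + q1*σ + q2*σ^2 + q3*σ^3 + q4*σ^4 + q5*σ^5. Requiring Q*f - P = O(σ^9) with deg P <= 3 kills the coefficients of σ^4..σ^8 in Q*f:
  σ^4: a_4 + q1*a_3 + q2*a_2 + q3*a_1 + q4*a_0 = 0, i.e. -135/8 + (-15/2)*q1 + (-15/4)*q2 + (-5/2)*q3 + (-3/35)*q4 = 0.
  σ^5: a_5 + q1*a_4 + q2*a_3 + q3*a_2 + q4*a_1 + q5*a_0 = 0, i.e. -81/2 + (-135/8)*q1 + (-15/2)*q2 + (-15/4)*q3 + (-5/2)*q4 + (-3/35)*q5 = 0.
  σ^6: a_6 + q1*a_5 + q2*a_4 + q3*a_3 + q4*a_2 + q5*a_1 = 0, i.e. -405/4 + (-81/2)*q1 + (-135/8)*q2 + (-15/2)*q3 + (-15/4)*q4 + (-5/2)*q5 = 0.
  σ^7: a_7 + q1*a_6 + q2*a_5 + q3*a_4 + q4*a_3 + q5*a_2 = 0, i.e. -3645/14 + (-405/4)*q1 + (-81/2)*q2 + (-135/8)*q3 + (-15/2)*q4 + (-15/4)*q5 = 0.
  σ^8: a_8 + q1*a_7 + q2*a_6 + q3*a_5 + q4*a_4 + q5*a_3 = 0, i.e. -10935/16 + (-3645/14)*q1 + (-405/4)*q2 + (-81/2)*q3 + (-135/8)*q4 + (-15/2)*q5 = 0.
Solving this linear system: q1 = -210353265/39050656, q2 = 2321040555/273354592, q3 = -1812252555/546709184, q4 = -13164525/39050656, q5 = -15553215/156202624.
The numerator is Q*f truncated at degree 3: P0 = a_0 = -3/35; P1 = a_1 + q1*a_0 = -557174521/273354592; P2 = a_2 + q1*a_1 + q2*a_0 = 34400185179/3826964288; P3 = a_3 + q1*a_2 + q2*a_1 + q3*a_0 = -63092950329/7653928576.


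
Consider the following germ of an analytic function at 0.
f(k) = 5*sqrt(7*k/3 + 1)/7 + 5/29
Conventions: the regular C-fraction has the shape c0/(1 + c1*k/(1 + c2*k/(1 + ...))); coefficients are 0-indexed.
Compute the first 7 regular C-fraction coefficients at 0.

Taylor coefficients (expand at 0): a_0 = 180/203, a_1 = 5/6, a_2 = -35/72, a_3 = 245/432, a_4 = -8575/10368, a_5 = 84035/62208, a_6 = -588245/248832.
c0 = a_0 = 180/203. Peel one level at a time: if S = 1 + c*k/S' with S'(0) = 1, then c is the k-coefficient of S and S' = c*k/(S - 1).
S_1 = c0/f = 1 + (-203/216)*k + (66787/46656)*k^2 + ...; c1 = -203/216.
S_2 = c1*k/(S_1 - 1) = 1 + (329/216)*k + (-49/144)*k^2 + ...; c2 = 329/216.
S_3 = c2*k/(S_2 - 1) = 1 + (21/94)*k + (-931/4418)*k^2 + ...; c3 = 21/94.
S_4 = c3*k/(S_3 - 1) = 1 + (133/141)*k + (-49/144)*k^2 + ...; c4 = 133/141.
S_5 = c4*k/(S_4 - 1) = 1 + (329/912)*k + (-80605/277248)*k^2 + ...; c5 = 329/912.
S_6 = c5*k/(S_5 - 1) = 1 + (245/304)*k + ...; c6 = 245/304.

The regular C-fraction coefficients are [180/203, -203/216, 329/216, 21/94, 133/141, 329/912, 245/304].


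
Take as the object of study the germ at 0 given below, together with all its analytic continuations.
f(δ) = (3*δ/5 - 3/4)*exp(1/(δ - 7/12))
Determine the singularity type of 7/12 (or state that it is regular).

The exponent 1/(δ - (7/12)) has a pole at 7/12, so exp(1/(δ - (7/12))) takes every nonzero value near it: an essential singularity (not a pole of any order).

The point is an essential singularity.


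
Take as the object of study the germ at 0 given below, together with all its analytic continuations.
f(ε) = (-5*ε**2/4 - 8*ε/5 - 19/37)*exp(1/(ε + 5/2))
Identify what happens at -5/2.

The exponent 1/(ε - (-5/2)) has a pole at -5/2, so exp(1/(ε - (-5/2))) takes every nonzero value near it: an essential singularity (not a pole of any order).

The point is an essential singularity.


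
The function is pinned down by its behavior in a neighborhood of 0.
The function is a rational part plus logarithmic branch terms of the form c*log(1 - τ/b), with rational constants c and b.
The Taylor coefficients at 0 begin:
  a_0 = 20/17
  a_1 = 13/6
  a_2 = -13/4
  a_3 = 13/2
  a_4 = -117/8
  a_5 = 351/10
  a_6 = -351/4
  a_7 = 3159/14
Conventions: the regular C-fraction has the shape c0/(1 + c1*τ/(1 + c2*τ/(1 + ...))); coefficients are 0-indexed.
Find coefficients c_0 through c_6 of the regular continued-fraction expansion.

The regular C-fraction coefficients are [20/17, -221/120, 401/120, 90/401, 1023/802, 802/1705, 3511/3410].

Taylor coefficients (read off): a_0 = 20/17, a_1 = 13/6, a_2 = -13/4, a_3 = 13/2, a_4 = -117/8, a_5 = 351/10, a_6 = -351/4.
c0 = a_0 = 20/17. Peel one level at a time: if S = 1 + c*τ/S' with S'(0) = 1, then c is the τ-coefficient of S and S' = c*τ/(S - 1).
S_1 = c0/f = 1 + (-221/120)*τ + (88621/14400)*τ^2 + ...; c1 = -221/120.
S_2 = c1*τ/(S_1 - 1) = 1 + (401/120)*τ + (-3/4)*τ^2 + ...; c2 = 401/120.
S_3 = c2*τ/(S_2 - 1) = 1 + (90/401)*τ + (-46035/160801)*τ^2 + ...; c3 = 90/401.
S_4 = c3*τ/(S_3 - 1) = 1 + (1023/802)*τ + (-3/5)*τ^2 + ...; c4 = 1023/802.
S_5 = c4*τ/(S_4 - 1) = 1 + (802/1705)*τ + (-1407911/2907025)*τ^2 + ...; c5 = 802/1705.
S_6 = c5*τ/(S_5 - 1) = 1 + (3511/3410)*τ + ...; c6 = 3511/3410.


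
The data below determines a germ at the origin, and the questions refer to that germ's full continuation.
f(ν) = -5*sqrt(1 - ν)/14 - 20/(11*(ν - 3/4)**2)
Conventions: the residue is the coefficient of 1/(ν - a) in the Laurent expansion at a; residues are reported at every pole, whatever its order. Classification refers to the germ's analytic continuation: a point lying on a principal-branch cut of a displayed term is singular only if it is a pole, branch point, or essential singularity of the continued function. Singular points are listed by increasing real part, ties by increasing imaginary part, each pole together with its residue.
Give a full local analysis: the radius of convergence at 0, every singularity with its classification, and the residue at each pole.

Radius of convergence at 0: 3/4.
At 3/4: a pole of order 2; residue 0.
At 1: an algebraic (square-root) branch point.

Denominator factor (ν - 3/4)^2: pole of order 2 at 3/4, modulus 3/4.
Branch term (-5/14)*sqrt(1 - ν/(1)): its argument vanishes at ν = 1, a square-root branch point, modulus 1.
The radius of convergence is the smallest modulus among the singular points: 3/4.
The branch term is analytic at 3/4 and contributes nothing to the residue; only the rational part matters.
At the order-2 pole 3/4 set g(ν) = (ν - (3/4))^2*(rational part) = -20/11.
Order-2 pole: residue = g'(a); g'(3/4) = 0, so the residue is 0.
List the singular points by increasing real part (a conjugate pair: the negative imaginary part first).


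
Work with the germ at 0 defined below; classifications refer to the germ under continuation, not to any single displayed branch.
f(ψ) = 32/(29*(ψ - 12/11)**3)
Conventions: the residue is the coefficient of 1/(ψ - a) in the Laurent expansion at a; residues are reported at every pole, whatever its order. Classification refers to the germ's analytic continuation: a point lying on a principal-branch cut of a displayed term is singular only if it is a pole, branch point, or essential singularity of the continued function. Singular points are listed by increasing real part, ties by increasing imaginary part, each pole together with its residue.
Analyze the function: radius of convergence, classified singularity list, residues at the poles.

Denominator factor (ψ - 12/11)^3: pole of order 3 at 12/11, modulus 12/11.
The radius of convergence is the smallest modulus among the singular points: 12/11.
At the order-3 pole 12/11 set g(ψ) = (ψ - (12/11))^3*f(ψ) = 32/29.
Order-3 pole: residue = g''(a)/2; g''(12/11) = 0, so the residue is 0.

Radius of convergence at 0: 12/11.
At 12/11: a pole of order 3; residue 0.


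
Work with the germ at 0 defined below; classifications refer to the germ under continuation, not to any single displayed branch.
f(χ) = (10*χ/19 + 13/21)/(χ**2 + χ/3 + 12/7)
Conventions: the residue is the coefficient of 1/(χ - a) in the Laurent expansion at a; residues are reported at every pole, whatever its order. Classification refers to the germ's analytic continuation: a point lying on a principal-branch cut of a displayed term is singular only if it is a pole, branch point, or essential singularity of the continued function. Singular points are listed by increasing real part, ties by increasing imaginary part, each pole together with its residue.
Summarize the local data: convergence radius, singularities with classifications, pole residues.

Radius of convergence at 0: (2/7)*sqrt(21).
At (-1/6) - ((5/42)*sqrt(119))*i: a pole of order 1; residue (5/19) + ((212/11305)*sqrt(119))*i.
At (-1/6) + ((5/42)*sqrt(119))*i: a pole of order 1; residue (5/19) - ((212/11305)*sqrt(119))*i.

Denominator factor (χ**2 + χ/3 + 12/7): discriminant -425/63, complex-conjugate roots (-1/6) + ((5/42)*sqrt(119))*i and (-1/6) - ((5/42)*sqrt(119))*i; poles of order 1, moduli (2/7)*sqrt(21) and (2/7)*sqrt(21).
The radius of convergence is the smallest modulus among the singular points: (2/7)*sqrt(21).
The factor χ**2 + χ/3 + 12/7 splits as (χ - a)(χ - a') with a = (-1/6) - ((5/42)*sqrt(119))*i, a' = (-1/6) + ((5/42)*sqrt(119))*i. At the order-1 pole a set g(χ) = (χ - a)*f(χ) = [10*χ/19 + 13/21] / (χ - a').
Simple pole: residue = g(a) at a = (-1/6) - ((5/42)*sqrt(119))*i, which is (5/19) + ((212/11305)*sqrt(119))*i.
The factor χ**2 + χ/3 + 12/7 splits as (χ - a)(χ - a') with a = (-1/6) + ((5/42)*sqrt(119))*i, a' = (-1/6) - ((5/42)*sqrt(119))*i. At the order-1 pole a set g(χ) = (χ - a)*f(χ) = [10*χ/19 + 13/21] / (χ - a').
Simple pole: residue = g(a) at a = (-1/6) + ((5/42)*sqrt(119))*i, which is (5/19) - ((212/11305)*sqrt(119))*i.
List the singular points by increasing real part (a conjugate pair: the negative imaginary part first).


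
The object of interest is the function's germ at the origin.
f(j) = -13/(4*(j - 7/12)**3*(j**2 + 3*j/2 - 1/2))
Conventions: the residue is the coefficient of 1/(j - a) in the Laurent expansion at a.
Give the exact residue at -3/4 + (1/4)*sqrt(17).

The factor j**2 + 3*j/2 - 1/2 splits as (j - a)(j - a') with a = -3/4 + (1/4)*sqrt(17), a' = -3/4 - (1/4)*sqrt(17). At the order-1 pole a set g(j) = (j - a)*f(j) = [-13/(4*(j - 7/12)**3)] / (j - a').
Simple pole: residue = g(a) at a = -3/4 + (1/4)*sqrt(17), which is 31034016/1092727 + (128494080/18576359)*sqrt(17).

The residue is 31034016/1092727 + (128494080/18576359)*sqrt(17).


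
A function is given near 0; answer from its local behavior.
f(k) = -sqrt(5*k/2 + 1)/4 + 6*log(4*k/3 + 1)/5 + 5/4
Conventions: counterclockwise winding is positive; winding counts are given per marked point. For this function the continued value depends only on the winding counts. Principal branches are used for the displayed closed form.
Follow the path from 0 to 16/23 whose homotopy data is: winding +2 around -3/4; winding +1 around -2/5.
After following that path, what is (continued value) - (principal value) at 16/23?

Continued minus principal equals ((3/46)*sqrt(161)) + ((24/5)*pi)*i.

The rational part is single-valued and drops out of the difference; each branch term changes only by its own monodromy.
(6/5)*log(1 - k/(-3/4)): each positive loop around -3/4 adds 2*pi*i to the log, so winding +2 contributes (6/5)*(2)*2*pi*i = (24/5)*pi*i.
(-1/4)*sqrt(1 - k/(-2/5)): winding +1 is odd, the square root flips sign, contributing -2*(-1/4)*sqrt(1 - (16/23)/(-2/5)) = -2*(-1/4)*sqrt(63/23) = (3/46)*sqrt(161).
Summing the contributions at k = 16/23 gives ((3/46)*sqrt(161)) + ((24/5)*pi)*i.


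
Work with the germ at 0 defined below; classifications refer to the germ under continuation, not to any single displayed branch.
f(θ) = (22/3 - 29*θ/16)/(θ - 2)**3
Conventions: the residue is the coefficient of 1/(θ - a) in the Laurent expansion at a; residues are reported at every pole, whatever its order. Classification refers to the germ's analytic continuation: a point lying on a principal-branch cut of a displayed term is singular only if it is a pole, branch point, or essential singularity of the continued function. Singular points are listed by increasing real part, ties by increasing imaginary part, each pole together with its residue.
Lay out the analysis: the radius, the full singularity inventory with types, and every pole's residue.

Denominator factor (θ - 2)^3: pole of order 3 at 2, modulus 2.
The radius of convergence is the smallest modulus among the singular points: 2.
At the order-3 pole 2 set g(θ) = (θ - (2))^3*f(θ) = 22/3 - 29*θ/16.
Order-3 pole: residue = g''(a)/2; g''(2) = 0, so the residue is 0.

Radius of convergence at 0: 2.
At 2: a pole of order 3; residue 0.


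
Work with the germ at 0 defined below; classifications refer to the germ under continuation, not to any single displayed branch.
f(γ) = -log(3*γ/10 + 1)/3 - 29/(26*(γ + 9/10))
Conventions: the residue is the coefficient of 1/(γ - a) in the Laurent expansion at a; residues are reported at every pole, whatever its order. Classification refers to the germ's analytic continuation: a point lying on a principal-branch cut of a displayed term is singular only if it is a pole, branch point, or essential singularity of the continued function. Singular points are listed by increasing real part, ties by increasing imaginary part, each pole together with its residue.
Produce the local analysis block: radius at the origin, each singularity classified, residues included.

Denominator factor (γ + 9/10): pole of order 1 at -9/10, modulus 9/10.
Branch term (-1/3)*log(1 - γ/(-10/3)): its argument vanishes at γ = -10/3, a logarithmic branch point, modulus 10/3.
The radius of convergence is the smallest modulus among the singular points: 9/10.
The branch term is analytic at -9/10 and contributes nothing to the residue; only the rational part matters.
At the order-1 pole -9/10 set g(γ) = (γ - (-9/10))*(rational part) = -29/26.
Simple pole: residue = g(a) at a = -9/10, which is -29/26.
List the singular points by increasing real part (a conjugate pair: the negative imaginary part first).

Radius of convergence at 0: 9/10.
At -10/3: a logarithmic branch point.
At -9/10: a pole of order 1; residue -29/26.


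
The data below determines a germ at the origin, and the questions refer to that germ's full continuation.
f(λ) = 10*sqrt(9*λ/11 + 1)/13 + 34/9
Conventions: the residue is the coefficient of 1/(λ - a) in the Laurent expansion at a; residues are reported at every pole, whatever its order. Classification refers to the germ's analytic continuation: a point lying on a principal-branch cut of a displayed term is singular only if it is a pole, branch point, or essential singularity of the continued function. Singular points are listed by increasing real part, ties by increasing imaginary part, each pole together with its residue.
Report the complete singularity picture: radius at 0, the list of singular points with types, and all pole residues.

Branch term (10/13)*sqrt(1 - λ/(-11/9)): its argument vanishes at λ = -11/9, a square-root branch point, modulus 11/9.
The radius of convergence is the smallest modulus among the singular points: 11/9.

Radius of convergence at 0: 11/9.
At -11/9: an algebraic (square-root) branch point.


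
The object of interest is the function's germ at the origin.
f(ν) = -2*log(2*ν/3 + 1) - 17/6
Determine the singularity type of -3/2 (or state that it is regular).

The point is a logarithmic branch point.

The term (-2)*log(1 - ν/(-3/2)) has argument 1 - -3/2/(-3/2) = 0 at -3/2: a logarithmic (infinitely-sheeted) branch point; the remaining terms are analytic or single-valued there.


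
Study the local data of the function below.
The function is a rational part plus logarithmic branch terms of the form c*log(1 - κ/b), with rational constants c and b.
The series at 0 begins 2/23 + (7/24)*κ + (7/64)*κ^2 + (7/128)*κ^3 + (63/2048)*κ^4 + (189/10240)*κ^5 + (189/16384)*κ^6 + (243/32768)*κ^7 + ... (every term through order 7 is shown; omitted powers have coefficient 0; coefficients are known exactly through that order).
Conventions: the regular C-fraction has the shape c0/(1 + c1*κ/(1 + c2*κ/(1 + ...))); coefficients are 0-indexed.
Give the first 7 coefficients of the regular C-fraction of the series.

Taylor coefficients (read off): a_0 = 2/23, a_1 = 7/24, a_2 = 7/64, a_3 = 7/128, a_4 = 63/2048, a_5 = 189/10240, a_6 = 189/16384.
c0 = a_0 = 2/23. Peel one level at a time: if S = 1 + c*κ/S' with S'(0) = 1, then c is the κ-coefficient of S and S' = c*κ/(S - 1).
S_1 = c0/f = 1 + (-161/48)*κ + (23023/2304)*κ^2 + ...; c1 = -161/48.
S_2 = c1*κ/(S_1 - 1) = 1 + (143/48)*κ + (-3/64)*κ^2 + ...; c2 = 143/48.
S_3 = c2*κ/(S_2 - 1) = 1 + (9/572)*κ + (4023/654368)*κ^2 + ...; c3 = 9/572.
S_4 = c3*κ/(S_3 - 1) = 1 + (-447/1144)*κ + (-3/80)*κ^2 + ...; c4 = -447/1144.
S_5 = c4*κ/(S_4 - 1) = 1 + (-143/1490)*κ + (-237809/8880400)*κ^2 + ...; c5 = -143/1490.
S_6 = c5*κ/(S_5 - 1) = 1 + (-1663/5960)*κ + ...; c6 = -1663/5960.

The regular C-fraction coefficients are [2/23, -161/48, 143/48, 9/572, -447/1144, -143/1490, -1663/5960].


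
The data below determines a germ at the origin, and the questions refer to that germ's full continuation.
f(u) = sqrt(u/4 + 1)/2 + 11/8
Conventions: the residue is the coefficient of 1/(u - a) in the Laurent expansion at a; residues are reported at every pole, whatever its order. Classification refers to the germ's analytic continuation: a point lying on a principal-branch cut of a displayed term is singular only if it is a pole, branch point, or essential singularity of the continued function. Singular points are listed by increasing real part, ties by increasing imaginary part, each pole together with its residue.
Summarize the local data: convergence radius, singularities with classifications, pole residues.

Radius of convergence at 0: 4.
At -4: an algebraic (square-root) branch point.

Branch term (1/2)*sqrt(1 - u/(-4)): its argument vanishes at u = -4, a square-root branch point, modulus 4.
The radius of convergence is the smallest modulus among the singular points: 4.


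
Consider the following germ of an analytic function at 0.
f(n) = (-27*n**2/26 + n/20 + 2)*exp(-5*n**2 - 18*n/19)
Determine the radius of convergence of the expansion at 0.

The radius of convergence is infinite.

The factor exp(-5*n**2 - 18*n/19) is entire and contributes no finite singular point.
The polynomial part has no poles.
No finite singular points: the Taylor series at 0 converges everywhere.


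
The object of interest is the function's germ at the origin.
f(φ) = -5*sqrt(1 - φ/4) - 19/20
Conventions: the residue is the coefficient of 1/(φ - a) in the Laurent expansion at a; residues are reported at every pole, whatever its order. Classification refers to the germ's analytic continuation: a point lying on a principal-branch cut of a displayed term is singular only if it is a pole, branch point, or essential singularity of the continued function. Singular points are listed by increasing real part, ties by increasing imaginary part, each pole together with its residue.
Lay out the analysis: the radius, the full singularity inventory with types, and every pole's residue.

Branch term (-5)*sqrt(1 - φ/(4)): its argument vanishes at φ = 4, a square-root branch point, modulus 4.
The radius of convergence is the smallest modulus among the singular points: 4.

Radius of convergence at 0: 4.
At 4: an algebraic (square-root) branch point.


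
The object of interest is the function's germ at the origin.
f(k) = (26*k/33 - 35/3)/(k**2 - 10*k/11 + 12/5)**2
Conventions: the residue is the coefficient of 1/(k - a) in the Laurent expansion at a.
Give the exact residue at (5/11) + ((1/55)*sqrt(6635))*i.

The residue is ((225775/21131148)*sqrt(6635))*i.

The factor k**2 - 10*k/11 + 12/5 splits as (k - a)(k - a') with a = (5/11) + ((1/55)*sqrt(6635))*i, a' = (5/11) - ((1/55)*sqrt(6635))*i. At the order-2 pole a set g(k) = (k - a)^2*f(k) = [26*k/33 - 35/3] / (k - a')^2.
Order-2 pole: residue = g'(a); g'((5/11) + ((1/55)*sqrt(6635))*i) = ((225775/21131148)*sqrt(6635))*i, so the residue is ((225775/21131148)*sqrt(6635))*i.


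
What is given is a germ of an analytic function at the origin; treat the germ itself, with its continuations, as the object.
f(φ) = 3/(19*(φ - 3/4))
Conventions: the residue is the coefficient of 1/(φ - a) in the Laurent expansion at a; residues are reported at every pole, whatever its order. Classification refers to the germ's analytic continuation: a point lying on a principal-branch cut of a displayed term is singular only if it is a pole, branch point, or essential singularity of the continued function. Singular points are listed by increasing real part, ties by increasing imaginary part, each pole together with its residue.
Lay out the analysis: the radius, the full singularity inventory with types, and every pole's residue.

Radius of convergence at 0: 3/4.
At 3/4: a pole of order 1; residue 3/19.

Denominator factor (φ - 3/4): pole of order 1 at 3/4, modulus 3/4.
The radius of convergence is the smallest modulus among the singular points: 3/4.
At the order-1 pole 3/4 set g(φ) = (φ - (3/4))*f(φ) = 3/19.
Simple pole: residue = g(a) at a = 3/4, which is 3/19.


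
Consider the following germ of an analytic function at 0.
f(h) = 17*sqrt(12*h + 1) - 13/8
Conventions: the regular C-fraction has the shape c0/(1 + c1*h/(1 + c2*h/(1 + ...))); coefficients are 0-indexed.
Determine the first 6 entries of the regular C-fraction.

Taylor coefficients (expand at 0): a_0 = 123/8, a_1 = 102, a_2 = -306, a_3 = 1836, a_4 = -13770, a_5 = 115668.
c0 = a_0 = 123/8. Peel one level at a time: if S = 1 + c*h/S' with S'(0) = 1, then c is the h-coefficient of S and S' = c*h/(S - 1).
S_1 = c0/f = 1 + (-272/41)*h + (107440/1681)*h^2 + ...; c1 = -272/41.
S_2 = c1*h/(S_1 - 1) = 1 + (395/41)*h + (-9)*h^2 + ...; c2 = 395/41.
S_3 = c2*h/(S_2 - 1) = 1 + (369/395)*h + (-738369/156025)*h^2 + ...; c3 = 369/395.
S_4 = c3*h/(S_3 - 1) = 1 + (2001/395)*h + (-9)*h^2 + ...; c4 = 2001/395.
S_5 = c4*h/(S_4 - 1) = 1 + (1185/667)*h + ...; c5 = 1185/667.

The regular C-fraction coefficients are [123/8, -272/41, 395/41, 369/395, 2001/395, 1185/667].


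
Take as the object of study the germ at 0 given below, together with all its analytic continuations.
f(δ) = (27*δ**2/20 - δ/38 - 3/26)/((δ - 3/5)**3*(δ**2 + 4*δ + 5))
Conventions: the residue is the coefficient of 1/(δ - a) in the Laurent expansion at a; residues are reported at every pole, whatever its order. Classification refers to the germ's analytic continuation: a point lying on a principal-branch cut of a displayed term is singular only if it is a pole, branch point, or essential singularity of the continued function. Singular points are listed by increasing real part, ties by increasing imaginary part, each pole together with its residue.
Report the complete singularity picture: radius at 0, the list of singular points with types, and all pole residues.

Radius of convergence at 0: 3/5.
At (-2) - (1)*i: a pole of order 1; residue (-183910475/7213767392) - (85261725/554905184)*i.
At (-2) + (1)*i: a pole of order 1; residue (-183910475/7213767392) + (85261725/554905184)*i.
At 3/5: a pole of order 3; residue 183910475/3606883696.

Denominator factor (δ - 3/5)^3: pole of order 3 at 3/5, modulus 3/5.
Denominator factor (δ**2 + 4*δ + 5): discriminant -4, complex-conjugate roots (-2) + (1)*i and (-2) - (1)*i; poles of order 1, moduli sqrt(5) and sqrt(5).
The radius of convergence is the smallest modulus among the singular points: 3/5.
The factor δ**2 + 4*δ + 5 splits as (δ - a)(δ - a') with a = (-2) - (1)*i, a' = (-2) + (1)*i. At the order-1 pole a set g(δ) = (δ - a)*f(δ) = [(27*δ**2/20 - δ/38 - 3/26)/(δ - 3/5)**3] / (δ - a').
Simple pole: residue = g(a) at a = (-2) - (1)*i, which is (-183910475/7213767392) - (85261725/554905184)*i.
The factor δ**2 + 4*δ + 5 splits as (δ - a)(δ - a') with a = (-2) + (1)*i, a' = (-2) - (1)*i. At the order-1 pole a set g(δ) = (δ - a)*f(δ) = [(27*δ**2/20 - δ/38 - 3/26)/(δ - 3/5)**3] / (δ - a').
Simple pole: residue = g(a) at a = (-2) + (1)*i, which is (-183910475/7213767392) + (85261725/554905184)*i.
At the order-3 pole 3/5 set g(δ) = (δ - (3/5))^3*f(δ) = (27*δ**2/20 - δ/38 - 3/26)/(δ**2 + 4*δ + 5).
Order-3 pole: residue = g''(a)/2; g''(3/5) = 183910475/1803441848, so the residue is 183910475/3606883696.
List the singular points by increasing real part (a conjugate pair: the negative imaginary part first).


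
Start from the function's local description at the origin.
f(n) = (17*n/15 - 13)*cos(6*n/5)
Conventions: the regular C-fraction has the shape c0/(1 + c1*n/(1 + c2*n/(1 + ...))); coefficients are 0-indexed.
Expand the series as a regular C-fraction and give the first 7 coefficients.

Taylor coefficients (expand at 0): a_0 = -13, a_1 = 17/15, a_2 = 234/25, a_3 = -102/125, a_4 = -702/625, a_5 = 306/3125, a_6 = 4212/78125.
c0 = a_0 = -13. Peel one level at a time: if S = 1 + c*n/S' with S'(0) = 1, then c is the n-coefficient of S and S' = c*n/(S - 1).
S_1 = c0/f = 1 + (17/195)*n + (27667/38025)*n^2 + ...; c1 = 17/195.
S_2 = c1*n/(S_1 - 1) = 1 + (-27667/3315)*n + (498006/7225)*n^2 + ...; c2 = -27667/3315.
S_3 = c2*n/(S_2 - 1) = 1 + (702/85)*n + (-82134/138335)*n^2 + ...; c3 = 702/85.
S_4 = c3*n/(S_3 - 1) = 1 + (1989/27667)*n + (-4206684/3827314445)*n^2 + ...; c4 = 1989/27667.
S_5 = c4*n/(S_4 - 1) = 1 + (82484/5395065)*n + (413789263/26300941875)*n^2 + ...; c5 = 82484/5395065.
S_6 = c5*n/(S_5 - 1) = 1 + (-413789263/402109500)*n + ...; c6 = -413789263/402109500.

The regular C-fraction coefficients are [-13, 17/195, -27667/3315, 702/85, 1989/27667, 82484/5395065, -413789263/402109500].


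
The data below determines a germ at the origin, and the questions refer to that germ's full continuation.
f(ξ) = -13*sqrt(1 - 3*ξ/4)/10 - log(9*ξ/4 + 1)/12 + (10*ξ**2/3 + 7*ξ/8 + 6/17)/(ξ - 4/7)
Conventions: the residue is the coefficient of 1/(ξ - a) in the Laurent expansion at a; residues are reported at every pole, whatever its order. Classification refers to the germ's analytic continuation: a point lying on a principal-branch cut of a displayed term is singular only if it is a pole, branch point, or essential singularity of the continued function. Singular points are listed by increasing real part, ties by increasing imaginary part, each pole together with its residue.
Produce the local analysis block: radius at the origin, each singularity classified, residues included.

Radius of convergence at 0: 4/9.
At -4/9: a logarithmic branch point.
At 4/7: a pole of order 1; residue 9703/4998.
At 4/3: an algebraic (square-root) branch point.

Denominator factor (ξ - 4/7): pole of order 1 at 4/7, modulus 4/7.
Branch term (-1/12)*log(1 - ξ/(-4/9)): its argument vanishes at ξ = -4/9, a logarithmic branch point, modulus 4/9.
Branch term (-13/10)*sqrt(1 - ξ/(4/3)): its argument vanishes at ξ = 4/3, a square-root branch point, modulus 4/3.
The radius of convergence is the smallest modulus among the singular points: 4/9.
The branch terms are analytic at 4/7 and contribute nothing to the residue; only the rational part matters.
At the order-1 pole 4/7 set g(ξ) = (ξ - (4/7))*(rational part) = 10*ξ**2/3 + 7*ξ/8 + 6/17.
Simple pole: residue = g(a) at a = 4/7, which is 9703/4998.
List the singular points by increasing real part (a conjugate pair: the negative imaginary part first).


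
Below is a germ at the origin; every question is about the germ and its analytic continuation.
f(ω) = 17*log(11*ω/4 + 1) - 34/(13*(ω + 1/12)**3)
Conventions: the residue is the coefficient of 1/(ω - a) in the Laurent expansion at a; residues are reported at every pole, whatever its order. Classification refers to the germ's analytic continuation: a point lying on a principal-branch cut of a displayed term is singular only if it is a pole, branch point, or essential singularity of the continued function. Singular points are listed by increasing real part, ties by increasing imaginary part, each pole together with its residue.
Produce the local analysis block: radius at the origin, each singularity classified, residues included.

Denominator factor (ω + 1/12)^3: pole of order 3 at -1/12, modulus 1/12.
Branch term (17)*log(1 - ω/(-4/11)): its argument vanishes at ω = -4/11, a logarithmic branch point, modulus 4/11.
The radius of convergence is the smallest modulus among the singular points: 1/12.
The branch term is analytic at -1/12 and contributes nothing to the residue; only the rational part matters.
At the order-3 pole -1/12 set g(ω) = (ω - (-1/12))^3*(rational part) = -34/13.
Order-3 pole: residue = g''(a)/2; g''(-1/12) = 0, so the residue is 0.
List the singular points by increasing real part (a conjugate pair: the negative imaginary part first).

Radius of convergence at 0: 1/12.
At -4/11: a logarithmic branch point.
At -1/12: a pole of order 3; residue 0.


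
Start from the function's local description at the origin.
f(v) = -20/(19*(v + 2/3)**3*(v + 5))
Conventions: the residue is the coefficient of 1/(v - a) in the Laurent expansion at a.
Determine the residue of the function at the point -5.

At the order-1 pole -5 set g(v) = (v - (-5))*f(v) = -20/(19*(v + 2/3)**3).
Simple pole: residue = g(a) at a = -5, which is 540/41743.

The residue is 540/41743.


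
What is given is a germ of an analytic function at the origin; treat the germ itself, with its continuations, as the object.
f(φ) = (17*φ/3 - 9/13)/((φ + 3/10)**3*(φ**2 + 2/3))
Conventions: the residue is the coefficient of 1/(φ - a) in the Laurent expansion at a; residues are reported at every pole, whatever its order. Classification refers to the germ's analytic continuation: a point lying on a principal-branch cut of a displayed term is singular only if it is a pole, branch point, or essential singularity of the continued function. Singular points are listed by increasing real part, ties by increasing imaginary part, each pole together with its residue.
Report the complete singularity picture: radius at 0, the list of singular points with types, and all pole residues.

Denominator factor (φ**2 + 2/3): discriminant -8/3, complex-conjugate roots ((1/3)*sqrt(6))*i and -((1/3)*sqrt(6))*i; poles of order 1, moduli (1/3)*sqrt(6) and (1/3)*sqrt(6).
Denominator factor (φ + 3/10)^3: pole of order 3 at -3/10, modulus 3/10.
The radius of convergence is the smallest modulus among the singular points: 3/10.
At the order-3 pole -3/10 set g(φ) = (φ - (-3/10))^3*f(φ) = (17*φ/3 - 9/13)/(φ**2 + 2/3).
Order-3 pole: residue = g''(a)/2; g''(-3/10) = 2472174000/152062079, so the residue is 1236087000/152062079.
The factor φ**2 + 2/3 splits as (φ - a)(φ - a') with a = -((1/3)*sqrt(6))*i, a' = ((1/3)*sqrt(6))*i. At the order-1 pole a set g(φ) = (φ - a)*f(φ) = [(17*φ/3 - 9/13)/(φ + 3/10)**3] / (φ - a').
Simple pole: residue = g(a) at a = -((1/3)*sqrt(6))*i, which is (-618043500/152062079) - ((96685250/152062079)*sqrt(6))*i.
The factor φ**2 + 2/3 splits as (φ - a)(φ - a') with a = ((1/3)*sqrt(6))*i, a' = -((1/3)*sqrt(6))*i. At the order-1 pole a set g(φ) = (φ - a)*f(φ) = [(17*φ/3 - 9/13)/(φ + 3/10)**3] / (φ - a').
Simple pole: residue = g(a) at a = ((1/3)*sqrt(6))*i, which is (-618043500/152062079) + ((96685250/152062079)*sqrt(6))*i.
List the singular points by increasing real part (a conjugate pair: the negative imaginary part first).

Radius of convergence at 0: 3/10.
At -3/10: a pole of order 3; residue 1236087000/152062079.
At -((1/3)*sqrt(6))*i: a pole of order 1; residue (-618043500/152062079) - ((96685250/152062079)*sqrt(6))*i.
At ((1/3)*sqrt(6))*i: a pole of order 1; residue (-618043500/152062079) + ((96685250/152062079)*sqrt(6))*i.
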